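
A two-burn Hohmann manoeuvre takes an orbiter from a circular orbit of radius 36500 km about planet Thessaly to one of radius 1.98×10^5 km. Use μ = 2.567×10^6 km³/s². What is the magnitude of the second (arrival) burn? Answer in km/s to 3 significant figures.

Δv₂ = 1.59 km/s

Transfer-ellipse semi-major axis a_t = (r₁ + r₂)/2 = (36500 + 1.980×10^5)/2 = 1.1725×10^5 km.
On the circular orbit at r = 1.980×10^5 km, v_c = √(μ/r) = 3.601 km/s.
Vis-viva on the transfer ellipse at r = 1.980×10^5 km gives v_t = √[μ(2/r − 1/a_t)] = 2.009 km/s.
Δv₂ = |v_t − v_c| = |2.009 − 3.601| = 1.592 km/s.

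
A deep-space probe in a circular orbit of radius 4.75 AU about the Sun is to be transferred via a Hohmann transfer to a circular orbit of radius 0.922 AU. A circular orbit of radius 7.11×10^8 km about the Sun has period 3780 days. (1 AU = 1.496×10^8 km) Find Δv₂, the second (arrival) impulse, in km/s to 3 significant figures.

From Kepler's third law T² = 4π²r³/μ at r = 7.11×10^8 km, T = 3780 days = 3780 × 86400 s = 3.26592×10^8 s: μ = 4π²r³/T² = 1.33032×10^11 km³/s².
In km: r₁ = 4.75 × 1.496×10^8 = 7.106×10^8 km; r₂ = 0.922 × 1.496×10^8 = 1.379312×10^8 km.
Semi-major axis of the transfer orbit: a_t = (7.106×10^8 + 1.379312×10^8)/2 = 4.242656×10^8 km.
On the circular orbit at r = 1.379312×10^8 km, v_c = √(μ/r) = 31.056 km/s.
Transfer-orbit speed at the same r (vis-viva, a = a_t): v_t = √[μ(2/r − 1/a_t)] = 40.192 km/s.
Δv₂ = |v_t − v_c| = |40.192 − 31.056| = 9.136 km/s.

Δv₂ = 9.14 km/s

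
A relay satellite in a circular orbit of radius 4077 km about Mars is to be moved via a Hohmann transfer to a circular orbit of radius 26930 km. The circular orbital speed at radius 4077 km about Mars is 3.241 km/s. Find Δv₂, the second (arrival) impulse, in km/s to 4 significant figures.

From the circular-orbit relation v² = μ/r at r = 4077 km: μ = v²r = (3.241)² × 4077 = 42825.1 km³/s².
Semi-major axis of the transfer orbit: a_t = (4077 + 26930)/2 = 15503.5 km.
Circular speed at r = 26930 km: v_c = √(μ/r) = 1.26105 km/s.
Transfer-orbit speed at the same r (vis-viva, a = a_t): v_t = √[μ(2/r − 1/a_t)] = 0.646676 km/s.
Δv₂ = |v_t − v_c| = |0.646676 − 1.26105| = 0.6144 km/s.

Δv₂ = 0.6144 km/s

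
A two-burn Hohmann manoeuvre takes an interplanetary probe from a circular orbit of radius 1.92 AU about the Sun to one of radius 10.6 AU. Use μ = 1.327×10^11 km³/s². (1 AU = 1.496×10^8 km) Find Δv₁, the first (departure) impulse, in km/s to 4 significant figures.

In km: r₁ = 1.92 × 1.496×10^8 = 2.87232×10^8 km; r₂ = 10.6 × 1.496×10^8 = 1.58576×10^9 km.
The Hohmann ellipse has a_t = (r₁ + r₂)/2 = 9.36496×10^8 km.
On the circular orbit at r = 2.87232×10^8 km, v_c = √(μ/r) = 21.4941 km/s.
Transfer-orbit speed at the same r (vis-viva, a = a_t): v_t = √[μ(2/r − 1/a_t)] = 27.9695 km/s.
Δv₁ = |v_t − v_c| = |27.9695 − 21.4941| = 6.475 km/s.

Δv₁ = 6.475 km/s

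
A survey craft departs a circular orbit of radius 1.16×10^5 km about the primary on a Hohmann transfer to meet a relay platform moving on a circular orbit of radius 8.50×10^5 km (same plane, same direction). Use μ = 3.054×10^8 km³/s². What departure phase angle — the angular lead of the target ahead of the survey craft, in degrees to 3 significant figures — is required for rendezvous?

Semi-major axis of the transfer orbit: a_t = (1.160×10^5 + 8.500×10^5)/2 = 4.830×10^5 km.
Transfer time t = π√(a_t³/μ) = 60344 s.
The target's mean motion on its circular orbit is ω₂ = √(μ/r₂³) = 2.2300×10^-5 rad/s.
Angle swept by the target during transfer: ω₂·t = 1.3457 rad = 77.10°.
Arrival is 180° from departure on the ellipse, so φ = 180° − 77.10° = 103°.

φ = 103°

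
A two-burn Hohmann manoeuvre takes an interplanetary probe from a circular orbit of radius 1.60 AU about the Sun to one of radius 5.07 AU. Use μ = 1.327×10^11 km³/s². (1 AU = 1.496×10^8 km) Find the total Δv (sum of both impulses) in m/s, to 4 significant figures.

In km: r₁ = 1.60 × 1.496×10^8 = 2.3936×10^8 km; r₂ = 5.07 × 1.496×10^8 = 7.58472×10^8 km.
The Hohmann ellipse has a_t = (r₁ + r₂)/2 = 4.98916×10^8 km.
At r₁ the circular-orbit speed is v₁ = √(μ/r₁) = 23.5456 km/s.
Transfer-orbit speed at r₁ (v² = μ(2/r − 1/a)): v_p = √[μ(2/r₁ − 1/a_t)] = 29.0312 km/s.
First burn Δv₁ = |v_p − v₁| = 5.486 km/s.
Circular speed at r₂: v₂ = √(μ/r₂) = 13.227 km/s.
Transfer-orbit speed at r₂: v_a = √[μ(2/r₂ − 1/a_t)] = 9.1617 km/s.
Second burn Δv₂ = |v₂ − v_a| = 4.065 km/s.
Total Δv = Δv₁ + Δv₂ = 9.551 km/s.

Δv = 9551 m/s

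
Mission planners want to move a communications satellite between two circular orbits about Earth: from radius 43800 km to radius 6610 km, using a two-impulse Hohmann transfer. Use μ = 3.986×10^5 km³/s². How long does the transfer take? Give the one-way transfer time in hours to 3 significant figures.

t = 5.53 hours

Semi-major axis of the transfer orbit: a_t = (43800 + 6610)/2 = 25205 km.
Transfer time t = π√(a_t³/μ) = π√((25205)³ / 3.986×10^5) = 19910 s.
Converting: 19910 s ÷ 3600 s/hour = 5.53 hours.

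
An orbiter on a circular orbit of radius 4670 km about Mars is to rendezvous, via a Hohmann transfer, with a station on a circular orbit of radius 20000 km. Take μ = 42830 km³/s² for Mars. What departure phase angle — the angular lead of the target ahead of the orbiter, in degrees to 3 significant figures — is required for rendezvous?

φ = 92.8°

Semi-major axis of the transfer orbit: a_t = (4670 + 20000)/2 = 12335 km.
Transfer time t = π√(a_t³/μ) = 20796 s.
Target angular speed ω₂ = √(μ/r₂³) = 7.3169×10^-5 rad/s.
Angle swept by the target during transfer: ω₂·t = 1.5216 rad = 87.18°.
Arrival is 180° from departure on the ellipse, so φ = 180° − 87.18° = 92.8°.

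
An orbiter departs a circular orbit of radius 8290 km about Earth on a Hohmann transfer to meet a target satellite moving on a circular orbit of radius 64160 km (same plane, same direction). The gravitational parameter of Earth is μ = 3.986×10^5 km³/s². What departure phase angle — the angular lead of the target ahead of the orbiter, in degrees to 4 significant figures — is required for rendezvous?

Transfer-ellipse semi-major axis a_t = (r₁ + r₂)/2 = (8290 + 64160)/2 = 36225 km.
Transfer time t = π√(a_t³/μ) = 34308 s.
Target angular speed ω₂ = √(μ/r₂³) = 3.8848×10^-5 rad/s.
Angle swept by the target during transfer: ω₂·t = 1.3328 rad = 76.36°.
Arrival is 180° from departure on the ellipse, so φ = 180° − 76.36° = 103.6°.

φ = 103.6°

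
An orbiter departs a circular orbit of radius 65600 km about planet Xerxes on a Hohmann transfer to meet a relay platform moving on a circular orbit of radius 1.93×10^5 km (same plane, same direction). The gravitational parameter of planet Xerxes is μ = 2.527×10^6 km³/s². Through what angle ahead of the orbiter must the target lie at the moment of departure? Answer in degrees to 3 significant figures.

The Hohmann ellipse has a_t = (r₁ + r₂)/2 = 1.293×10^5 km.
Transfer time t = π√(a_t³/μ) = 91885.1 s.
Target angular speed ω₂ = √(μ/r₂³) = 1.87485×10^-5 rad/s.
Angle swept by the target during transfer: ω₂·t = 1.7227 rad = 98.70°.
The orbiter traverses 180° on the transfer ellipse, so the target must lead by 180° − 98.70° = 81.3°.

φ = 81.3°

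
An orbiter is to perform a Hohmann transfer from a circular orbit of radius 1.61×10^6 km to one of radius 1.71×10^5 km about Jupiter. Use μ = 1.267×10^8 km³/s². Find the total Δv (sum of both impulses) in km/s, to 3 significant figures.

Semi-major axis of the transfer orbit: a_t = (1.610×10^6 + 1.710×10^5)/2 = 8.905×10^5 km.
At r₁ the circular-orbit speed is v₁ = √(μ/r₁) = 8.871 km/s.
Transfer-orbit speed at r₁ (vis-viva): v_a = √[μ(2/r₁ − 1/a_t)] = 3.887 km/s.
First burn Δv₁ = |v_a − v₁| = 4.984 km/s.
At r₂, v₂ = √(μ/r₂) = 27.22 km/s.
Transfer-orbit speed at r₂: v_p = √[μ(2/r₂ − 1/a_t)] = 36.60 km/s.
Second burn Δv₂ = |v₂ − v_p| = 9.380 km/s.
Δv = Δv₁ + Δv₂ = 4.984 + 9.380 = 14.36 km/s.

Δv = 14.4 km/s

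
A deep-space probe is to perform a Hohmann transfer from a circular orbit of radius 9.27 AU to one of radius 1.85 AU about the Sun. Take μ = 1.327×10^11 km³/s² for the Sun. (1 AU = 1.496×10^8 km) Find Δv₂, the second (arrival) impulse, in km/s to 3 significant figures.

Δv₂ = 6.38 km/s

In km: r₁ = 9.27 × 1.496×10^8 = 1.386792×10^9 km; r₂ = 1.85 × 1.496×10^8 = 2.7676×10^8 km.
Semi-major axis of the transfer orbit: a_t = (1.386792×10^9 + 2.7676×10^8)/2 = 8.31776×10^8 km.
Circular speed at r = 2.7676×10^8 km: v_c = √(μ/r) = 21.897 km/s.
Transfer-orbit speed at the same r (vis-viva, a = a_t): v_t = √[μ(2/r − 1/a_t)] = 28.274 km/s.
Δv₂ = |v_t − v_c| = |28.274 − 21.897| = 6.377 km/s.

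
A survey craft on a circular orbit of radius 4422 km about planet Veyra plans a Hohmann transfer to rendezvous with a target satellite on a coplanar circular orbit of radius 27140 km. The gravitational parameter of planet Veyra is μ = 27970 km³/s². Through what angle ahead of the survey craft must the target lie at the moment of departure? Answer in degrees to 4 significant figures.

φ = 100.2°

The Hohmann ellipse has a_t = (r₁ + r₂)/2 = 15781 km.
Transfer time t = π√(a_t³/μ) = 37240 s.
The target's mean motion on its circular orbit is ω₂ = √(μ/r₂³) = 3.741×10^-5 rad/s.
Angle swept by the target during transfer: ω₂·t = 1.393 rad = 79.81°.
Arrival is 180° from departure on the ellipse, so φ = 180° − 79.81° = 100.2°.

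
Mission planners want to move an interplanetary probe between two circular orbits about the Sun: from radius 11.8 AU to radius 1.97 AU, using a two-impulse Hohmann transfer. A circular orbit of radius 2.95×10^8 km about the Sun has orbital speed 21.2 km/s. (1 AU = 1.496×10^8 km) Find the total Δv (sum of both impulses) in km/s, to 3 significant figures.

Δv = 10.6 km/s

From the circular-orbit relation v² = μ/r at r = 2.95×10^8 km: μ = v²r = (21.2)² × 2.95×10^8 = 1.32585×10^11 km³/s².
In km: r₁ = 11.8 × 1.496×10^8 = 1.76528×10^9 km; r₂ = 1.97 × 1.496×10^8 = 2.94712×10^8 km.
The Hohmann ellipse has a_t = (r₁ + r₂)/2 = 1.029996×10^9 km.
Circular speed at r₁: v₁ = √(μ/r₁) = √(1.32585×10^11/1.76528×10^9) = 8.6664 km/s.
On the transfer ellipse at r₁, vis-viva gives v_a = √[μ(2/r₁ − 1/a_t)] = 4.6358 km/s.
First burn Δv₁ = |v_a − v₁| = 4.031 km/s.
At r₂, v₂ = √(μ/r₂) = 21.2104 km/s.
Transfer-orbit speed at r₂: v_p = √[μ(2/r₂ − 1/a_t)] = 27.7675 km/s.
Second burn Δv₂ = |v₂ − v_p| = 6.557 km/s.
Δv = Δv₁ + Δv₂ = 4.031 + 6.557 = 10.59 km/s.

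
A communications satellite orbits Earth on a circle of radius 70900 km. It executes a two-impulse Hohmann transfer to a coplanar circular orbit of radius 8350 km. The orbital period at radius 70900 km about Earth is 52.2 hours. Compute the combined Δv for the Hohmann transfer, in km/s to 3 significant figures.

Δv = 3.61 km/s

From Kepler's third law T² = 4π²r³/μ at r = 70900 km, T = 52.2 hours = 52.2 × 3600 s = 1.8792×10^5 s: μ = 4π²r³/T² = 3.98430×10^5 km³/s².
Transfer-ellipse semi-major axis a_t = (r₁ + r₂)/2 = (70900 + 8350)/2 = 39625 km.
At r₁ the circular-orbit speed is v₁ = √(μ/r₁) = 2.3706 km/s.
Transfer-orbit speed at r₁ (vis-viva): v_a = √[μ(2/r₁ − 1/a_t)] = 1.0882 km/s.
First burn Δv₁ = |v_a − v₁| = 1.2824 km/s.
At r₂, v₂ = √(μ/r₂) = 6.9077 km/s.
Transfer-orbit speed at r₂: v_p = √[μ(2/r₂ − 1/a_t)] = 9.2400 km/s.
Second burn Δv₂ = |v₂ − v_p| = 2.3323 km/s.
Total Δv = Δv₁ + Δv₂ = 3.615 km/s.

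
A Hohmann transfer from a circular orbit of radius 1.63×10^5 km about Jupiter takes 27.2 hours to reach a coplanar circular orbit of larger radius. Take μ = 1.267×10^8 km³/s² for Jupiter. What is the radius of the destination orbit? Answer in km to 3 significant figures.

r₂ = 8.32×10^5 km

Transfer time t = 27.2 hours = 97920 s, and t = π√(a_t³/μ).
So a_t = (μ t²/π²)^(1/3) = (1.267×10^8 × (97920)² / π²)^(1/3) = 4.9744×10^5 km.
Since a_t = (r₁ + r₂)/2, r₂ = 2a_t − r₁ = 2×4.9744×10^5 − 1.630×10^5 = 8.3188×10^5 km.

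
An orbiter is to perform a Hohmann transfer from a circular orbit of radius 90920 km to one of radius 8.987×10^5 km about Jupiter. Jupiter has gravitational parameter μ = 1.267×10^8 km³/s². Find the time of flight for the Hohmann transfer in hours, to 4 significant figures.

t = 26.98 hours

Semi-major axis of the transfer orbit: a_t = (90920 + 8.987×10^5)/2 = 4.9481×10^5 km.
By Kepler's third law the transfer-orbit period is T = 2π√(a_t³/μ), so t = T/2 = 97140 s.
Converting: 97140 s ÷ 3600 s/hour = 26.98 hours.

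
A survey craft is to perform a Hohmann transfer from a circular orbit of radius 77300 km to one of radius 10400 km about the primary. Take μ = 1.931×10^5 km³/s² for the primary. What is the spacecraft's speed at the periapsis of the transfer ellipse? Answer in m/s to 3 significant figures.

v = 5720 m/s

The Hohmann ellipse has a_t = (r₁ + r₂)/2 = 43850 km.
The periapsis of the transfer ellipse is at r = 10400 km.
From the vis-viva equation, v = √[μ(2/r − 1/a_t)] = 5.721 km/s.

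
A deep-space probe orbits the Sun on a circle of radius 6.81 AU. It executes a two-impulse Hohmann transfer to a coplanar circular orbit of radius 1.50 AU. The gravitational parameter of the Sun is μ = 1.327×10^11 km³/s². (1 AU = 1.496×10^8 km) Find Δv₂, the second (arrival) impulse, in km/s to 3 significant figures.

Δv₂ = 6.81 km/s

In km: r₁ = 6.81 × 1.496×10^8 = 1.018776×10^9 km; r₂ = 1.50 × 1.496×10^8 = 2.244×10^8 km.
Semi-major axis of the transfer orbit: a_t = (1.018776×10^9 + 2.244×10^8)/2 = 6.21588×10^8 km.
Circular speed at r = 2.244×10^8 km: v_c = √(μ/r) = 24.3178 km/s.
Transfer-orbit speed at the same r (vis-viva, a = a_t): v_t = √[μ(2/r − 1/a_t)] = 31.1324 km/s.
Δv₂ = |v_t − v_c| = |31.1324 − 24.3178| = 6.815 km/s.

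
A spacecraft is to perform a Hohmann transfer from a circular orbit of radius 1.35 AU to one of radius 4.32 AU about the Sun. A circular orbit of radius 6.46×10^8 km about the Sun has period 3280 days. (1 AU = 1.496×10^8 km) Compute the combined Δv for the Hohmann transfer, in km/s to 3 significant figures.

Δv = 10.4 km/s

From Kepler's third law T² = 4π²r³/μ at r = 6.46×10^8 km, T = 3280 days = 3280 × 86400 s = 2.83392×10^8 s: μ = 4π²r³/T² = 1.32520×10^11 km³/s².
In km: r₁ = 1.35 × 1.496×10^8 = 2.0196×10^8 km; r₂ = 4.32 × 1.496×10^8 = 6.46272×10^8 km.
Transfer-ellipse semi-major axis a_t = (r₁ + r₂)/2 = (2.0196×10^8 + 6.46272×10^8)/2 = 4.24116×10^8 km.
Circular speed at r₁: v₁ = √(μ/r₁) = √(1.32520×10^11/2.0196×10^8) = 25.616 km/s.
On the transfer ellipse at r₁, v² = μ(2/r − 1/a) gives v_p = √[μ(2/r₁ − 1/a_t)] = 31.621 km/s.
First burn Δv₁ = |v_p − v₁| = 6.005 km/s.
Circular speed at r₂: v₂ = √(μ/r₂) = 14.32 km/s.
Transfer-orbit speed at r₂: v_a = √[μ(2/r₂ − 1/a_t)] = 9.882 km/s.
Second burn Δv₂ = |v₂ − v_a| = 4.438 km/s.
Δv = Δv₁ + Δv₂ = 6.005 + 4.438 = 10.44 km/s.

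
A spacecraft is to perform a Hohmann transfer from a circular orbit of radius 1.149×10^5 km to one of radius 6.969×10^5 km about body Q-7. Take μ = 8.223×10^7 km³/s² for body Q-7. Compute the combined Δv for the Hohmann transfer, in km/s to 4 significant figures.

The Hohmann ellipse has a_t = (r₁ + r₂)/2 = 4.059×10^5 km.
Circular speed at r₁: v₁ = √(μ/r₁) = √(8.223×10^7/1.149×10^5) = 26.75193 km/s.
On the transfer ellipse at r₁, vis-viva equation gives v_p = √[μ(2/r₁ − 1/a_t)] = 35.05346 km/s.
First burn Δv₁ = |v_p − v₁| = 8.3015 km/s.
At r₂, v₂ = √(μ/r₂) = 10.8625 km/s.
Transfer-orbit speed at r₂: v_a = √[μ(2/r₂ − 1/a_t)] = 5.77937 km/s.
Second burn Δv₂ = |v₂ − v_a| = 5.0831 km/s.
Total Δv = Δv₁ + Δv₂ = 13.38 km/s.

Δv = 13.38 km/s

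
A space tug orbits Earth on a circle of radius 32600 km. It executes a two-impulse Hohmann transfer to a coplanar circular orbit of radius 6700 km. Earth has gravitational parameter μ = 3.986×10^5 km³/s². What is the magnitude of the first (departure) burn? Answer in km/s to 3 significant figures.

Δv₁ = 1.45 km/s

Semi-major axis of the transfer orbit: a_t = (32600 + 6700)/2 = 19650 km.
On the circular orbit at r = 32600 km, v_c = √(μ/r) = 3.497 km/s.
Transfer-orbit speed at the same r (vis-viva, a = a_t): v_t = √[μ(2/r − 1/a_t)] = 2.042 km/s.
Δv₁ = |v_t − v_c| = |2.042 − 3.497| = 1.455 km/s.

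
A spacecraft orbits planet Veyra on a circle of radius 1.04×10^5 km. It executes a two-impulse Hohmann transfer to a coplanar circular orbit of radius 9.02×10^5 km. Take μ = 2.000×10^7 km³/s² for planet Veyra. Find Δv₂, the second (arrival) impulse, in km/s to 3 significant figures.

Transfer-ellipse semi-major axis a_t = (r₁ + r₂)/2 = (1.040×10^5 + 9.020×10^5)/2 = 5.030×10^5 km.
On the circular orbit at r = 9.020×10^5 km, v_c = √(μ/r) = 4.709 km/s.
Transfer-orbit speed at the same r (vis-viva, a = a_t): v_t = √[μ(2/r − 1/a_t)] = 2.141 km/s.
Δv₂ = |v_t − v_c| = |2.141 − 4.709| = 2.568 km/s.

Δv₂ = 2.57 km/s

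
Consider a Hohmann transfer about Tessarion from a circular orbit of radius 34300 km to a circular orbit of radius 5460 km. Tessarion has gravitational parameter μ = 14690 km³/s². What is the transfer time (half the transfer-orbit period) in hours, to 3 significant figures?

Semi-major axis of the transfer orbit: a_t = (34300 + 5460)/2 = 19880 km.
By Kepler's third law the transfer-orbit period is T = 2π√(a_t³/μ), so t = T/2 = 72650 s.
Converting: 72650 s ÷ 3600 s/hour = 20.2 hours.

t = 20.2 hours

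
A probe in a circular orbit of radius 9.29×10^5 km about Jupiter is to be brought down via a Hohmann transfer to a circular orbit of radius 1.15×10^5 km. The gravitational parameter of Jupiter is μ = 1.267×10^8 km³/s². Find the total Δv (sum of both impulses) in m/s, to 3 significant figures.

Δv = 17300 m/s

The Hohmann ellipse has a_t = (r₁ + r₂)/2 = 5.220×10^5 km.
At r₁ the circular-orbit speed is v₁ = √(μ/r₁) = 11.6783 km/s.
Transfer-orbit speed at r₁ (vis-viva equation): v_a = √[μ(2/r₁ − 1/a_t)] = 5.48143 km/s.
First burn Δv₁ = |v_a − v₁| = 6.1969 km/s.
At r₂, v₂ = √(μ/r₂) = 33.192 km/s.
Transfer-orbit speed at r₂: v_p = √[μ(2/r₂ − 1/a_t)] = 44.280 km/s.
Second burn Δv₂ = |v₂ − v_p| = 11.088 km/s.
Δv = Δv₁ + Δv₂ = 6.1969 + 11.088 = 17.28 km/s.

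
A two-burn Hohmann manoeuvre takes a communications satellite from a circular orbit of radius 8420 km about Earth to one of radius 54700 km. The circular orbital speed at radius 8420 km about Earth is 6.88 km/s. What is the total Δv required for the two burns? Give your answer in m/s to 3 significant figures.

From the circular-orbit relation v² = μ/r at r = 8420 km: μ = v²r = (6.88)² × 8420 = 3.98556×10^5 km³/s².
Semi-major axis of the transfer orbit: a_t = (8420 + 54700)/2 = 31560 km.
At r₁ the circular-orbit speed is v₁ = √(μ/r₁) = 6.880 km/s.
Transfer-orbit speed at r₁ (v² = μ(2/r − 1/a)): v_p = √[μ(2/r₁ − 1/a_t)] = 9.058 km/s.
First burn Δv₁ = |v_p − v₁| = 2.178 km/s.
At r₂, v₂ = √(μ/r₂) = 2.699 km/s.
Transfer-orbit speed at r₂: v_a = √[μ(2/r₂ − 1/a_t)] = 1.394 km/s.
Second burn Δv₂ = |v₂ − v_a| = 1.305 km/s.
Δv = Δv₁ + Δv₂ = 2.178 + 1.305 = 3.483 km/s.

Δv = 3480 m/s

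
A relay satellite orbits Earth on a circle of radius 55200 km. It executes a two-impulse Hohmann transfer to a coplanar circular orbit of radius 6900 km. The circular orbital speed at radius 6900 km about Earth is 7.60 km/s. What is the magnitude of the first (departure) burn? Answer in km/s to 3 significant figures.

From the circular-orbit relation v² = μ/r at r = 6900 km: μ = v²r = (7.60)² × 6900 = 3.98544×10^5 km³/s².
Transfer-ellipse semi-major axis a_t = (r₁ + r₂)/2 = (55200 + 6900)/2 = 31050 km.
Circular speed at r = 55200 km: v_c = √(μ/r) = 2.687 km/s.
Transfer-orbit speed at the same r (vis-viva, a = a_t): v_t = √[μ(2/r − 1/a_t)] = 1.267 km/s.
Δv₁ = |v_t − v_c| = |1.267 − 2.687| = 1.420 km/s.

Δv₁ = 1.42 km/s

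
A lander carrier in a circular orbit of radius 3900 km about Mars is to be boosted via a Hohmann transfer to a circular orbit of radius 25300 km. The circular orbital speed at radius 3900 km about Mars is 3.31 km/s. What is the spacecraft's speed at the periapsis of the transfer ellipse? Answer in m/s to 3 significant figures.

v = 4360 m/s

From the circular-orbit relation v² = μ/r at r = 3900 km: μ = v²r = (3.31)² × 3900 = 42728.8 km³/s².
The Hohmann ellipse has a_t = (r₁ + r₂)/2 = 14600 km.
The periapsis of the transfer ellipse is at r = 3900 km.
Applying v² = μ(2/r − 1/a_t): v = 4.357 km/s.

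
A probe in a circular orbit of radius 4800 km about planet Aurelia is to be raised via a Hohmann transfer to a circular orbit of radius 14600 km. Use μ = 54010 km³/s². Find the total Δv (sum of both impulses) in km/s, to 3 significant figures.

The Hohmann ellipse has a_t = (r₁ + r₂)/2 = 9700 km.
At r₁ the circular-orbit speed is v₁ = √(μ/r₁) = 3.35441 km/s.
Transfer-orbit speed at r₁ (vis-viva): v_p = √[μ(2/r₁ − 1/a_t)] = 4.11535 km/s.
First burn Δv₁ = |v_p − v₁| = 0.7609 km/s.
Circular speed at r₂: v₂ = √(μ/r₂) = 1.9234 km/s.
Transfer-orbit speed at r₂: v_a = √[μ(2/r₂ − 1/a_t)] = 1.3530 km/s.
Second burn Δv₂ = |v₂ − v_a| = 0.5704 km/s.
Δv = Δv₁ + Δv₂ = 0.7609 + 0.5704 = 1.331 km/s.

Δv = 1.33 km/s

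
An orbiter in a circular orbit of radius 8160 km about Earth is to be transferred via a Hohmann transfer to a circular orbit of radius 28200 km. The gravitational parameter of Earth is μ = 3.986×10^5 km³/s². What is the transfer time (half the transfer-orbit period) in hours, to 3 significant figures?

t = 3.39 hours

The Hohmann ellipse has a_t = (r₁ + r₂)/2 = 18180 km.
By Kepler's third law the transfer-orbit period is T = 2π√(a_t³/μ), so t = T/2 = 12200 s.
Converting: 12200 s ÷ 3600 s/hour = 3.39 hours.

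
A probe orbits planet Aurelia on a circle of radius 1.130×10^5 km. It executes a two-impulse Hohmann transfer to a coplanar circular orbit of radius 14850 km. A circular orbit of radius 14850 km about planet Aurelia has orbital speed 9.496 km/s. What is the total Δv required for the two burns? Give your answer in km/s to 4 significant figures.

Δv = 4.913 km/s

From the circular-orbit relation v² = μ/r at r = 14850 km: μ = v²r = (9.496)² × 14850 = 1.33908×10^6 km³/s².
The Hohmann ellipse has a_t = (r₁ + r₂)/2 = 63925 km.
At r₁ the circular-orbit speed is v₁ = √(μ/r₁) = 3.442427 km/s.
Transfer-orbit speed at r₁ (vis-viva equation): v_a = √[μ(2/r₁ − 1/a_t)] = 1.659176 km/s.
First burn Δv₁ = |v_a − v₁| = 1.7833 km/s.
At r₂, v₂ = √(μ/r₂) = 9.49600 km/s.
Transfer-orbit speed at r₂: v_p = √[μ(2/r₂ − 1/a_t)] = 12.6254 km/s.
Second burn Δv₂ = |v₂ − v_p| = 3.1294 km/s.
Total Δv = Δv₁ + Δv₂ = 4.913 km/s.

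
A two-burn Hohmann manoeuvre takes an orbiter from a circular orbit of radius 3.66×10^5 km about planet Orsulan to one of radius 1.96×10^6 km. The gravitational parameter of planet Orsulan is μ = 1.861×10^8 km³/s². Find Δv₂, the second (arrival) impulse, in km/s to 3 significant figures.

The Hohmann ellipse has a_t = (r₁ + r₂)/2 = 1.163×10^6 km.
On the circular orbit at r = 1.960×10^6 km, v_c = √(μ/r) = 9.744 km/s.
Vis-viva on the transfer ellipse at r = 1.960×10^6 km gives v_t = √[μ(2/r − 1/a_t)] = 5.466 km/s.
Δv₂ = |v_t − v_c| = |5.466 − 9.744| = 4.278 km/s.

Δv₂ = 4.28 km/s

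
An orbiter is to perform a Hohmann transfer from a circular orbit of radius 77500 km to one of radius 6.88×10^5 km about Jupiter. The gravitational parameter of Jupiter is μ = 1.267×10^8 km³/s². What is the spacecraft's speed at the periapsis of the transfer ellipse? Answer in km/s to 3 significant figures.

v = 54.2 km/s

The Hohmann ellipse has a_t = (r₁ + r₂)/2 = 3.8275×10^5 km.
The periapsis of the transfer ellipse is at r = 77500 km.
Vis-viva: v = √[μ(2/r − 1/a_t)] = √[1.267×10^8 × (2/77500 − 1/3.8275×10^5)] = 54.21 km/s.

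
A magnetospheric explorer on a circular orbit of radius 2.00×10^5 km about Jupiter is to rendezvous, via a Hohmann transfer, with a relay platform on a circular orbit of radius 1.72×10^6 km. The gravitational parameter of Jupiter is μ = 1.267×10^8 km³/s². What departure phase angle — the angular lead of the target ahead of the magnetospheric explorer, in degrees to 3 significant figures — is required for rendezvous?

Semi-major axis of the transfer orbit: a_t = (2.000×10^5 + 1.720×10^6)/2 = 9.600×10^5 km.
Transfer time t = π√(a_t³/μ) = 2.625×10^5 s.
The target's mean motion on its circular orbit is ω₂ = √(μ/r₂³) = 4.990×10^-6 rad/s.
Angle swept by the target during transfer: ω₂·t = 1.310 rad = 75.06°.
Arrival is 180° from departure on the ellipse, so φ = 180° − 75.06° = 105°.

φ = 105°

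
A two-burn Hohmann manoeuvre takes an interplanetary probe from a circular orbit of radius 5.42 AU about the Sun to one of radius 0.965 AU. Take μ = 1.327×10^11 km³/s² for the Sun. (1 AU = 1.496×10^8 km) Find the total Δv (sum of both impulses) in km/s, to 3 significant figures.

In km: r₁ = 5.42 × 1.496×10^8 = 8.10832×10^8 km; r₂ = 0.965 × 1.496×10^8 = 1.44364×10^8 km.
The Hohmann ellipse has a_t = (r₁ + r₂)/2 = 4.77598×10^8 km.
Circular speed at r₁: v₁ = √(μ/r₁) = √(1.327×10^11/8.10832×10^8) = 12.79293 km/s.
On the transfer ellipse at r₁, vis-viva equation gives v_a = √[μ(2/r₁ − 1/a_t)] = 7.033447 km/s.
First burn Δv₁ = |v_a − v₁| = 5.75948 km/s.
At r₂, v₂ = √(μ/r₂) = 30.31838 km/s.
Transfer-orbit speed at r₂: v_p = √[μ(2/r₂ − 1/a_t)] = 39.50392 km/s.
Second burn Δv₂ = |v₂ − v_p| = 9.18554 km/s.
Total Δv = Δv₁ + Δv₂ = 14.95 km/s.

Δv = 14.9 km/s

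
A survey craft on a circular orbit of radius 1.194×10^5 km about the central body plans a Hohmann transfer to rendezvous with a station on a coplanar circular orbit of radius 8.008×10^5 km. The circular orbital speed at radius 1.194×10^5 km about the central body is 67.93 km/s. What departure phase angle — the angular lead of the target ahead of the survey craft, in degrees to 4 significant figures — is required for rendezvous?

From the circular-orbit relation v² = μ/r at r = 1.194×10^5 km: μ = v²r = (67.93)² × 1.194×10^5 = 5.50969×10^8 km³/s².
Semi-major axis of the transfer orbit: a_t = (1.194×10^5 + 8.008×10^5)/2 = 4.601×10^5 km.
The half-period of the transfer ellipse is t = π√(a_t³/μ) = 41770 s.
Target angular speed ω₂ = √(μ/r₂³) = 3.2755×10^-5 rad/s.
Angle swept by the target during transfer: ω₂·t = 1.3682 rad = 78.39°.
The survey craft traverses 180° on the transfer ellipse, so the target must lead by 180° − 78.39° = 101.6°.

φ = 101.6°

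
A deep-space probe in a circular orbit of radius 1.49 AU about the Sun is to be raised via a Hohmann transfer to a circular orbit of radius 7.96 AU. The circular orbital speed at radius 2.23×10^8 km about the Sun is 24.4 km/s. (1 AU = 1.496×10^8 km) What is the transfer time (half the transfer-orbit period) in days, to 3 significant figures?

From the circular-orbit relation v² = μ/r at r = 2.23×10^8 km: μ = v²r = (24.4)² × 2.23×10^8 = 1.32765×10^11 km³/s².
In km: r₁ = 1.49 × 1.496×10^8 = 2.22904×10^8 km; r₂ = 7.96 × 1.496×10^8 = 1.190816×10^9 km.
Semi-major axis of the transfer orbit: a_t = (2.22904×10^8 + 1.190816×10^9)/2 = 7.0686×10^8 km.
Transfer time t = π√(a_t³/μ) = π√((7.0686×10^8)³ / 1.32765×10^11) = 1.6203×10^8 s.
Converting: 1.6203×10^8 s ÷ 86400 s/day = 1880 days.

t = 1880 days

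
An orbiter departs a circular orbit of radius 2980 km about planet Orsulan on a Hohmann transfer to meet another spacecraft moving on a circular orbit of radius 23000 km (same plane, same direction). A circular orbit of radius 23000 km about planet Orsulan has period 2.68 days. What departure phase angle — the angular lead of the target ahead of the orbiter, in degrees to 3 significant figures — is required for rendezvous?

φ = 104°

From Kepler's third law T² = 4π²r³/μ at r = 23000 km, T = 2.68 days = 2.68 × 86400 s = 2.31552×10^5 s: μ = 4π²r³/T² = 8958.72 km³/s².
The Hohmann ellipse has a_t = (r₁ + r₂)/2 = 12990 km.
The half-period of the transfer ellipse is t = π√(a_t³/μ) = 49141 s.
Target angular speed ω₂ = √(μ/r₂³) = 2.7135×10^-5 rad/s.
Angle swept by the target during transfer: ω₂·t = 1.3334 rad = 76.40°.
The orbiter traverses 180° on the transfer ellipse, so the target must lead by 180° − 76.40° = 104°.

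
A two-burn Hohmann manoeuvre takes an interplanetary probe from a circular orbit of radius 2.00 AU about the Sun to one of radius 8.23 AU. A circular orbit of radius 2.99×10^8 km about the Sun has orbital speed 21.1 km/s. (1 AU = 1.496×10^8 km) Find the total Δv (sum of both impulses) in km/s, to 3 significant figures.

From the circular-orbit relation v² = μ/r at r = 2.99×10^8 km: μ = v²r = (21.1)² × 2.99×10^8 = 1.33118×10^11 km³/s².
In km: r₁ = 2.00 × 1.496×10^8 = 2.992×10^8 km; r₂ = 8.23 × 1.496×10^8 = 1.231208×10^9 km.
Semi-major axis of the transfer orbit: a_t = (2.992×10^8 + 1.231208×10^9)/2 = 7.65204×10^8 km.
At r₁ the circular-orbit speed is v₁ = √(μ/r₁) = 21.093 km/s.
On the transfer ellipse at r₁, vis-viva gives v_p = √[μ(2/r₁ − 1/a_t)] = 26.756 km/s.
First burn Δv₁ = |v_p − v₁| = 5.663 km/s.
At r₂, v₂ = √(μ/r₂) = 10.398 km/s.
Transfer-orbit speed at r₂: v_a = √[μ(2/r₂ − 1/a_t)] = 6.5020 km/s.
Second burn Δv₂ = |v₂ − v_a| = 3.896 km/s.
Total Δv = Δv₁ + Δv₂ = 9.559 km/s.

Δv = 9.56 km/s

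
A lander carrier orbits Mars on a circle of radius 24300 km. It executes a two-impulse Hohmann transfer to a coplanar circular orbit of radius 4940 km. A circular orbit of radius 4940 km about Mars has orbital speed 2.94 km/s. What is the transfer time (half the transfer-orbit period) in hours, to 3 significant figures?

t = 7.47 hours

From the circular-orbit relation v² = μ/r at r = 4940 km: μ = v²r = (2.94)² × 4940 = 42699.4 km³/s².
The Hohmann ellipse has a_t = (r₁ + r₂)/2 = 14620 km.
By Kepler's third law the transfer-orbit period is T = 2π√(a_t³/μ), so t = T/2 = 26880 s.
Converting: 26880 s ÷ 3600 s/hour = 7.47 hours.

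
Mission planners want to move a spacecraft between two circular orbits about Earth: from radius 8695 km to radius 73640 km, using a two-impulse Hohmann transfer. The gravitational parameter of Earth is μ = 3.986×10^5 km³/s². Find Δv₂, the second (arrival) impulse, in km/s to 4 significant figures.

Semi-major axis of the transfer orbit: a_t = (8695 + 73640)/2 = 41167.5 km.
On the circular orbit at r = 73640 km, v_c = √(μ/r) = 2.3265 km/s.
Vis-viva on the transfer ellipse at r = 73640 km gives v_t = √[μ(2/r − 1/a_t)] = 1.0692 km/s.
Δv₂ = |v_t − v_c| = |1.0692 − 2.3265| = 1.257 km/s.

Δv₂ = 1.257 km/s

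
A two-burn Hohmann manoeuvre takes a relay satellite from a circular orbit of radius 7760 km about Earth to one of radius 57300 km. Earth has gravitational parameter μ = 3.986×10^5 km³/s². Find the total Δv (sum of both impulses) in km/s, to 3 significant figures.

Δv = 3.69 km/s

The Hohmann ellipse has a_t = (r₁ + r₂)/2 = 32530 km.
Circular speed at r₁: v₁ = √(μ/r₁) = √(3.986×10^5/7760) = 7.167 km/s.
On the transfer ellipse at r₁, v² = μ(2/r − 1/a) gives v_p = √[μ(2/r₁ − 1/a_t)] = 9.512 km/s.
First burn Δv₁ = |v_p − v₁| = 2.345 km/s.
At r₂, v₂ = √(μ/r₂) = 2.637 km/s.
Transfer-orbit speed at r₂: v_a = √[μ(2/r₂ − 1/a_t)] = 1.288 km/s.
Second burn Δv₂ = |v₂ − v_a| = 1.349 km/s.
Δv = Δv₁ + Δv₂ = 2.345 + 1.349 = 3.694 km/s.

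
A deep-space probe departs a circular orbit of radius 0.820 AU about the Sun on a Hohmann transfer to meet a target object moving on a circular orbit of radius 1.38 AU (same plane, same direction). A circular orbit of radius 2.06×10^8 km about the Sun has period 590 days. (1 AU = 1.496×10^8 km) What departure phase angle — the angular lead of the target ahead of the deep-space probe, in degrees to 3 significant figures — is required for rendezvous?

φ = 51.9°

From Kepler's third law T² = 4π²r³/μ at r = 2.06×10^8 km, T = 590 days = 590 × 86400 s = 5.0976×10^7 s: μ = 4π²r³/T² = 1.32810×10^11 km³/s².
In km: r₁ = 0.820 × 1.496×10^8 = 1.22672×10^8 km; r₂ = 1.38 × 1.496×10^8 = 2.06448×10^8 km.
Semi-major axis of the transfer orbit: a_t = (1.22672×10^8 + 2.06448×10^8)/2 = 1.6456×10^8 km.
Transfer time t = π√(a_t³/μ) = 1.8198×10^7 s.
The target's mean motion on its circular orbit is ω₂ = √(μ/r₂³) = 1.2286×10^-7 rad/s.
Angle swept by the target during transfer: ω₂·t = 2.236 rad = 128.1°.
The deep-space probe traverses 180° on the transfer ellipse, so the target must lead by 180° − 128.1° = 51.9°.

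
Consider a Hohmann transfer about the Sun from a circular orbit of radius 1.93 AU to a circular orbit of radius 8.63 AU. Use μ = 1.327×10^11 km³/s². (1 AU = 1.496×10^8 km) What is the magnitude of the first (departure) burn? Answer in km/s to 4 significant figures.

Δv₁ = 5.970 km/s

In km: r₁ = 1.93 × 1.496×10^8 = 2.88728×10^8 km; r₂ = 8.63 × 1.496×10^8 = 1.291048×10^9 km.
Semi-major axis of the transfer orbit: a_t = (2.88728×10^8 + 1.291048×10^9)/2 = 7.89888×10^8 km.
On the circular orbit at r = 2.88728×10^8 km, v_c = √(μ/r) = 21.44 km/s.
Transfer-orbit speed at the same r (vis-viva, a = a_t): v_t = √[μ(2/r − 1/a_t)] = 27.41 km/s.
Δv₁ = |v_t − v_c| = |27.41 − 21.44| = 5.970 km/s.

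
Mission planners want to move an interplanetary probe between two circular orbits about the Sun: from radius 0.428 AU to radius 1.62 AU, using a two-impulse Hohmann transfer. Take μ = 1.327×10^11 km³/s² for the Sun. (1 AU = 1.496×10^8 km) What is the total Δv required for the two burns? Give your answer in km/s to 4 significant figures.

Δv = 20.01 km/s

In km: r₁ = 0.428 × 1.496×10^8 = 6.40288×10^7 km; r₂ = 1.62 × 1.496×10^8 = 2.42352×10^8 km.
Transfer-ellipse semi-major axis a_t = (r₁ + r₂)/2 = (6.40288×10^7 + 2.42352×10^8)/2 = 1.531904×10^8 km.
Circular speed at r₁: v₁ = √(μ/r₁) = √(1.327×10^11/6.40288×10^7) = 45.52 km/s.
Transfer-orbit speed at r₁ (vis-viva equation): v_p = √[μ(2/r₁ − 1/a_t)] = 57.26 km/s.
First burn Δv₁ = |v_p − v₁| = 11.74 km/s.
Circular speed at r₂: v₂ = √(μ/r₂) = 23.400 km/s.
Transfer-orbit speed at r₂: v_a = √[μ(2/r₂ − 1/a_t)] = 15.128 km/s.
Second burn Δv₂ = |v₂ − v_a| = 8.272 km/s.
Δv = Δv₁ + Δv₂ = 11.74 + 8.272 = 20.01 km/s.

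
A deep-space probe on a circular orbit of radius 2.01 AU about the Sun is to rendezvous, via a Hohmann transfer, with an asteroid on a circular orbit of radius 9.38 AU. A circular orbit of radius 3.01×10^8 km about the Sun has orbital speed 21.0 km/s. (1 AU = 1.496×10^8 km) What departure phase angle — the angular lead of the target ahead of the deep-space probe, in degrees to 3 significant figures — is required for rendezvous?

φ = 94.8°

From the circular-orbit relation v² = μ/r at r = 3.01×10^8 km: μ = v²r = (21.0)² × 3.01×10^8 = 1.32741×10^11 km³/s².
In km: r₁ = 2.01 × 1.496×10^8 = 3.00696×10^8 km; r₂ = 9.38 × 1.496×10^8 = 1.403248×10^9 km.
Semi-major axis of the transfer orbit: a_t = (3.00696×10^8 + 1.403248×10^9)/2 = 8.51972×10^8 km.
Transfer time t = π√(a_t³/μ) = 2.14430×10^8 s.
Target angular speed ω₂ = √(μ/r₂³) = 6.93108×10^-9 rad/s.
Angle swept by the target during transfer: ω₂·t = 1.48623 rad = 85.155°.
The deep-space probe traverses 180° on the transfer ellipse, so the target must lead by 180° − 85.155° = 94.8°.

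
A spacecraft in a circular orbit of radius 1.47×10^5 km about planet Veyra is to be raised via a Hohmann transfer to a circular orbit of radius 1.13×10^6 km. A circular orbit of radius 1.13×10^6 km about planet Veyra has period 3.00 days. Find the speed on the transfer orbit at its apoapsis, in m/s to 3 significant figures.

From Kepler's third law T² = 4π²r³/μ at r = 1.13×10^6 km, T = 3.00 days = 3.00 × 86400 s = 2.592×10^5 s: μ = 4π²r³/T² = 8.47862×10^8 km³/s².
Semi-major axis of the transfer orbit: a_t = (1.470×10^5 + 1.130×10^6)/2 = 6.385×10^5 km.
At apoapsis, r = 1.130×10^6 km.
Applying v² = μ(2/r − 1/a_t): v = 13.14 km/s.

v = 13100 m/s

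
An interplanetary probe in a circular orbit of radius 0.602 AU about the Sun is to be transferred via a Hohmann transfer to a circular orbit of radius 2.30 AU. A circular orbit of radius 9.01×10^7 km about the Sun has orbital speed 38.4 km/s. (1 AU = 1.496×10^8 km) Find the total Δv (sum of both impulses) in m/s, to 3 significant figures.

Δv = 16900 m/s

From the circular-orbit relation v² = μ/r at r = 9.01×10^7 km: μ = v²r = (38.4)² × 9.01×10^7 = 1.32858×10^11 km³/s².
In km: r₁ = 0.602 × 1.496×10^8 = 9.00592×10^7 km; r₂ = 2.30 × 1.496×10^8 = 3.4408×10^8 km.
Semi-major axis of the transfer orbit: a_t = (9.00592×10^7 + 3.4408×10^8)/2 = 2.170696×10^8 km.
Circular speed at r₁: v₁ = √(μ/r₁) = √(1.32858×10^11/9.00592×10^7) = 38.409 km/s.
Transfer-orbit speed at r₁ (v² = μ(2/r − 1/a)): v_p = √[μ(2/r₁ − 1/a_t)] = 48.357 km/s.
First burn Δv₁ = |v_p − v₁| = 9.948 km/s.
Circular speed at r₂: v₂ = √(μ/r₂) = 19.650 km/s.
Transfer-orbit speed at r₂: v_a = √[μ(2/r₂ − 1/a_t)] = 12.657 km/s.
Second burn Δv₂ = |v₂ − v_a| = 6.993 km/s.
Total Δv = Δv₁ + Δv₂ = 16.94 km/s.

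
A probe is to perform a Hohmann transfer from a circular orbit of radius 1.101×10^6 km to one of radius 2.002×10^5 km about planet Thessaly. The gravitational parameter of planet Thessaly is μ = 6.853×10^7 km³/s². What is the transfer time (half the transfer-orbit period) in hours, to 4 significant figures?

Transfer-ellipse semi-major axis a_t = (r₁ + r₂)/2 = (1.101×10^6 + 2.002×10^5)/2 = 6.506×10^5 km.
By Kepler's third law the transfer-orbit period is T = 2π√(a_t³/μ), so t = T/2 = 1.9915×10^5 s.
Converting: 1.9915×10^5 s ÷ 3600 s/hour = 55.32 hours.

t = 55.32 hours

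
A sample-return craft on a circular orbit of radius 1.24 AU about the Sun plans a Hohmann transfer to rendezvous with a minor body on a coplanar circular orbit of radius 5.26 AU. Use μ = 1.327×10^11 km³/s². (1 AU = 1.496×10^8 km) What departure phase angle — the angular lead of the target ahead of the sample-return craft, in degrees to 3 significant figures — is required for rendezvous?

In km: r₁ = 1.24 × 1.496×10^8 = 1.85504×10^8 km; r₂ = 5.26 × 1.496×10^8 = 7.86896×10^8 km.
The Hohmann ellipse has a_t = (r₁ + r₂)/2 = 4.862×10^8 km.
The half-period of the transfer ellipse is t = π√(a_t³/μ) = 9.2456×10^7 s.
Target angular speed ω₂ = √(μ/r₂³) = 1.6503×10^-8 rad/s.
Angle swept by the target during transfer: ω₂·t = 1.5258 rad = 87.42°.
Arrival is 180° from departure on the ellipse, so φ = 180° − 87.42° = 92.6°.

φ = 92.6°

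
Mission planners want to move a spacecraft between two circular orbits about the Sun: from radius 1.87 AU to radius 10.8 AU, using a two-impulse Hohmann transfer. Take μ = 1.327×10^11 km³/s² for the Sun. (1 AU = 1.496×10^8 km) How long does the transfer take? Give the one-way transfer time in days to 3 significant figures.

t = 2910 days

In km: r₁ = 1.87 × 1.496×10^8 = 2.79752×10^8 km; r₂ = 10.8 × 1.496×10^8 = 1.61568×10^9 km.
Semi-major axis of the transfer orbit: a_t = (2.79752×10^8 + 1.61568×10^9)/2 = 9.47716×10^8 km.
Half the transfer-orbit period gives t = π√(a_t³/μ) = 2.516×10^8 s.
Converting: 2.516×10^8 s ÷ 86400 s/day = 2910 days.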